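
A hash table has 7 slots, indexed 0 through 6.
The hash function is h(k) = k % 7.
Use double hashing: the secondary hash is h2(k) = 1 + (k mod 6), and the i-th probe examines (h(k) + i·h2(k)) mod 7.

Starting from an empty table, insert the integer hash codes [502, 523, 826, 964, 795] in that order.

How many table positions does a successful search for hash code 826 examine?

3

Insert 502: h=5, slot 5 empty → index 5.
Insert 523: h=5, h2=2, slot 5 occupied → index 0.
Insert 826: h=0, h2=5, slots 0,5 occupied → index 3.
Insert 964: h=5, h2=5, slots 5,3 occupied → index 1.
Insert 795: h=4, slot 4 empty → index 4.
Table: [523, 964, ., 826, 795, 502, .]
Lookup 826: h=0, h2=5, probe 0,5,3 → found at 3.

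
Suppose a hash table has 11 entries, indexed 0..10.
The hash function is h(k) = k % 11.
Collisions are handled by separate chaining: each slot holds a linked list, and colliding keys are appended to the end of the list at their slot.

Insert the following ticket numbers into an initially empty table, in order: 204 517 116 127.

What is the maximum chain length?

Insert 204: h=6, bucket 6 empty -> new chain.
Insert 517: h=0, bucket 0 empty -> new chain.
Insert 116: h=6, bucket 6 nonempty -> append to chain.
Insert 127: h=6, bucket 6 nonempty -> append to chain.
Final buckets:
0: 517
1: -
2: -
3: -
4: -
5: -
6: 204 -> 116 -> 127
7: -
8: -
9: -
10: -

3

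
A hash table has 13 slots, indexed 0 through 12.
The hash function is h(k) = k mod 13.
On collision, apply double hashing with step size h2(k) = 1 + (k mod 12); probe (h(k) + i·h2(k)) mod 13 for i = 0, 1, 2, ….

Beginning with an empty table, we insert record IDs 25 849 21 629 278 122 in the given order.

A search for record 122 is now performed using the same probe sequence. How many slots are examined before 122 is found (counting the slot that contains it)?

Insert 25: h=12, slot 12 empty => index 12.
Insert 849: h=4, slot 4 empty => index 4.
Insert 21: h=8, slot 8 empty => index 8.
Insert 629: h=5, slot 5 empty => index 5.
Insert 278: h=5, h2=3, slots 5,8 occupied => index 11.
Insert 122: h=5, h2=3, slots 5,8,11 occupied => index 1.
Table: [—, 122, —, —, 849, 629, —, —, 21, —, —, 278, 25]
Lookup 122: h=5, h2=3, probe 5,8,11,1 → found at 1.

4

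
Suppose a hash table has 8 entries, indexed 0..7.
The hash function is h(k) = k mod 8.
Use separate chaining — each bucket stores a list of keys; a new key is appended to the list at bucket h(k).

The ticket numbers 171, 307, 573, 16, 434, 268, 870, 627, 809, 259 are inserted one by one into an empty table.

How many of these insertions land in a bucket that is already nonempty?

171 -> bucket 3
307 -> bucket 3 (collision)
573 -> bucket 5
16 -> bucket 0
434 -> bucket 2
268 -> bucket 4
870 -> bucket 6
627 -> bucket 3 (collision)
809 -> bucket 1
259 -> bucket 3 (collision)
Final buckets:
0: 16
1: 809
2: 434
3: 171 -> 307 -> 627 -> 259
4: 268
5: 573
6: 870
7: —

3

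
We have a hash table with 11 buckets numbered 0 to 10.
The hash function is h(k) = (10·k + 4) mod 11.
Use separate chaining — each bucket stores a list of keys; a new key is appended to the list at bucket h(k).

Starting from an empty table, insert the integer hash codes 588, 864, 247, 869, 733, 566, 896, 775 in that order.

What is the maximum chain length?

Insert 588: h=10, bucket 10 empty → new chain.
Insert 864: h=9, bucket 9 empty → new chain.
Insert 247: h=10, bucket 10 nonempty → append to chain.
Insert 869: h=4, bucket 4 empty → new chain.
Insert 733: h=8, bucket 8 empty → new chain.
Insert 566: h=10, bucket 10 nonempty → append to chain.
Insert 896: h=10, bucket 10 nonempty → append to chain.
Insert 775: h=10, bucket 10 nonempty → append to chain.
Final buckets:
0: -
1: -
2: -
3: -
4: 869
5: -
6: -
7: -
8: 733
9: 864
10: 588 -> 247 -> 566 -> 896 -> 775

5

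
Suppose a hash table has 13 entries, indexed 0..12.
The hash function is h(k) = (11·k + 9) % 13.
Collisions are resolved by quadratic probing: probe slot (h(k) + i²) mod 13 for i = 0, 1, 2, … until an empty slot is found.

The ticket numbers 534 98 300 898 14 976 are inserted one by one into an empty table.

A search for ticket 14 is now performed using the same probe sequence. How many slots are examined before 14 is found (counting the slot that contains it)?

Insert 534: h=7, slot 7 empty → index 7.
Insert 98: h=8, slot 8 empty → index 8.
Insert 300: h=7, slots 7,8 occupied → index 11.
Insert 898: h=7, slots 7,8,11 occupied → index 3.
Insert 14: h=7, slots 7,8,11,3 occupied → index 10.
Insert 976: h=7, slots 7,8,11,3,10 occupied → index 6.
Table: [., ., ., 898, ., ., 976, 534, 98, ., 14, 300, .]
Lookup 14: h=7, probe 7,8,11,3,10 → found at 10.

5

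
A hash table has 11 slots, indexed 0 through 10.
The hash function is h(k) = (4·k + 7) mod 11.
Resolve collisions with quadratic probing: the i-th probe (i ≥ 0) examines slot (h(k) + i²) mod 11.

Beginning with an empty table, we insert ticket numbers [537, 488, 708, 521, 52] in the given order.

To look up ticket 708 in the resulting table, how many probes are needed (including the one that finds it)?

537: h=10 → slot 10
488: h=1 → slot 1
708: h=1, probe 1,2 → slot 2
521: h=1, probe 1,2,5 → slot 5
52: h=6 → slot 6
Table: [—, 488, 708, —, —, 521, 52, —, —, —, 537]
Lookup 708: h=1, probe 1,2 → found at 2.

2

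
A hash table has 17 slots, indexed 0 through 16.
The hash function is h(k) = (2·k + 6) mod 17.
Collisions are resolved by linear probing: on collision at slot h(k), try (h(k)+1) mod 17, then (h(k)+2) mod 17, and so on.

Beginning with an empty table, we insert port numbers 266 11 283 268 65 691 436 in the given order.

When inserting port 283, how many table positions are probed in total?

3

266: h=11 -> slot 11
11: h=11, probe 11,12 -> slot 12
283: h=11, probe 11,12,13 -> slot 13
268: h=15 -> slot 15
65: h=0 -> slot 0
691: h=11, probe 11,12,13,14 -> slot 14
436: h=11, probe 11,12,13,14,15,16 -> slot 16
Table: [65, —, —, —, —, —, —, —, —, —, —, 266, 11, 283, 691, 268, 436]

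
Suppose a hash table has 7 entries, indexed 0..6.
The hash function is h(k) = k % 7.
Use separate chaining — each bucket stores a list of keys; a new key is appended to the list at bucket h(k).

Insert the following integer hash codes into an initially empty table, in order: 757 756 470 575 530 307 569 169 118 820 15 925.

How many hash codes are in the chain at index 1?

7

757 → bucket 1
756 → bucket 0
470 → bucket 1 (collision)
575 → bucket 1 (collision)
530 → bucket 5
307 → bucket 6
569 → bucket 2
169 → bucket 1 (collision)
118 → bucket 6 (collision)
820 → bucket 1 (collision)
15 → bucket 1 (collision)
925 → bucket 1 (collision)
Final buckets:
0: 756
1: 757 -> 470 -> 575 -> 169 -> 820 -> 15 -> 925
2: 569
3: ∅
4: ∅
5: 530
6: 307 -> 118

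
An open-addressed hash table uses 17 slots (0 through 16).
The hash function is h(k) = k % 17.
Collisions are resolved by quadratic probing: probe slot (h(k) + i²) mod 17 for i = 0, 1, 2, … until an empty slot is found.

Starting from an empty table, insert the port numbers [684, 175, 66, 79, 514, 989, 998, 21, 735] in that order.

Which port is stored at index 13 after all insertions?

684: h=4 -> slot 4
175: h=5 -> slot 5
66: h=15 -> slot 15
79: h=11 -> slot 11
514: h=4, probe 4,5,8 -> slot 8
989: h=3 -> slot 3
998: h=12 -> slot 12
21: h=4, probe 4,5,8,13 -> slot 13
735: h=4, probe 4,5,8,13,3,12,6 -> slot 6
Table: [., ., ., 989, 684, 175, 735, ., 514, ., ., 79, 998, 21, ., 66, .]

21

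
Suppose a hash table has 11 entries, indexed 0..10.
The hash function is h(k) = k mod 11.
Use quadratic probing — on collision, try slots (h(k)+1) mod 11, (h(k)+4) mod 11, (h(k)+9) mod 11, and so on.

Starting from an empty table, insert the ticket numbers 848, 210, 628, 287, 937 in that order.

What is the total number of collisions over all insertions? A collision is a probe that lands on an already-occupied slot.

848: h=1 => slot 1
210: h=1, probe 1,2 => slot 2
628: h=1, probe 1,2,5 => slot 5
287: h=1, probe 1,2,5,10 => slot 10
937: h=2, probe 2,3 => slot 3
Table: [_, 848, 210, 937, _, 628, _, _, _, _, 287]

7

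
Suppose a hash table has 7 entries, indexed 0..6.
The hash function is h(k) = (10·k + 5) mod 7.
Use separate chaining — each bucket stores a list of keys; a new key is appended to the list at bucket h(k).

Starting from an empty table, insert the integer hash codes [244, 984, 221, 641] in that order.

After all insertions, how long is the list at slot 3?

3

Insert 244: h=2, bucket 2 empty -> new chain.
Insert 984: h=3, bucket 3 empty -> new chain.
Insert 221: h=3, bucket 3 nonempty -> append to chain.
Insert 641: h=3, bucket 3 nonempty -> append to chain.
Final buckets:
0: .
1: .
2: 244
3: 984 -> 221 -> 641
4: .
5: .
6: .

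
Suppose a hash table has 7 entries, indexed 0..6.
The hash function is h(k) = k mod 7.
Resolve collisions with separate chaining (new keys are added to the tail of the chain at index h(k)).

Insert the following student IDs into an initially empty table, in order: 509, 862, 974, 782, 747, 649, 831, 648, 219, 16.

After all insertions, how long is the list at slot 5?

5

509 → bucket 5
862 → bucket 1
974 → bucket 1 (collision)
782 → bucket 5 (collision)
747 → bucket 5 (collision)
649 → bucket 5 (collision)
831 → bucket 5 (collision)
648 → bucket 4
219 → bucket 2
16 → bucket 2 (collision)
Final buckets:
0: _
1: 862 -> 974
2: 219 -> 16
3: _
4: 648
5: 509 -> 782 -> 747 -> 649 -> 831
6: _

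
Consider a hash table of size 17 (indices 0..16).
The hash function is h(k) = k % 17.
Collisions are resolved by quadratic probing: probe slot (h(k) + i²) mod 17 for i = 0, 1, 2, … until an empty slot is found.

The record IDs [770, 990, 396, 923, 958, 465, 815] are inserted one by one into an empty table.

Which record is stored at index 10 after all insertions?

770: h=5 → slot 5
990: h=4 → slot 4
396: h=5, probe 5,6 → slot 6
923: h=5, probe 5,6,9 → slot 9
958: h=6, probe 6,7 → slot 7
465: h=6, probe 6,7,10 → slot 10
815: h=16 → slot 16
Table: [-, -, -, -, 990, 770, 396, 958, -, 923, 465, -, -, -, -, -, 815]

465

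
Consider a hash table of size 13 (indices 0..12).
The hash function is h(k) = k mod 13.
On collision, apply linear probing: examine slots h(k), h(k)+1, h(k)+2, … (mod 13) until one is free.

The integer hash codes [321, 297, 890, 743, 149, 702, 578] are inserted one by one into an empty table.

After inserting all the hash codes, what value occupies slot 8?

578

Insert 321: h=9, slot 9 empty -> index 9.
Insert 297: h=11, slot 11 empty -> index 11.
Insert 890: h=6, slot 6 empty -> index 6.
Insert 743: h=2, slot 2 empty -> index 2.
Insert 149: h=6, slot 6 occupied -> index 7.
Insert 702: h=0, slot 0 empty -> index 0.
Insert 578: h=6, slots 6,7 occupied -> index 8.
Table: [702, —, 743, —, —, —, 890, 149, 578, 321, —, 297, —]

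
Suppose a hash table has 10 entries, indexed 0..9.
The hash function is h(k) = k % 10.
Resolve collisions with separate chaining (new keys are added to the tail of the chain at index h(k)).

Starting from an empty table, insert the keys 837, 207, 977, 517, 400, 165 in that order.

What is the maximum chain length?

837 → bucket 7
207 → bucket 7 (collision)
977 → bucket 7 (collision)
517 → bucket 7 (collision)
400 → bucket 0
165 → bucket 5
Final buckets:
0: 400
1: _
2: _
3: _
4: _
5: 165
6: _
7: 837 -> 207 -> 977 -> 517
8: _
9: _

4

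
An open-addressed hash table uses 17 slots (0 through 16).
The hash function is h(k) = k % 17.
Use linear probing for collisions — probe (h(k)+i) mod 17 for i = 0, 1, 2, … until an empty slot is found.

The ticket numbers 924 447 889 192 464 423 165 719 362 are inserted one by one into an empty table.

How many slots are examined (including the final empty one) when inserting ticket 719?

6

924: h=6 -> slot 6
447: h=5 -> slot 5
889: h=5, probe 5,6,7 -> slot 7
192: h=5, probe 5,6,7,8 -> slot 8
464: h=5, probe 5,6,7,8,9 -> slot 9
423: h=15 -> slot 15
165: h=12 -> slot 12
719: h=5, probe 5,6,7,8,9,10 -> slot 10
362: h=5, probe 5,6,7,8,9,10,11 -> slot 11
Table: [—, —, —, —, —, 447, 924, 889, 192, 464, 719, 362, 165, —, —, 423, —]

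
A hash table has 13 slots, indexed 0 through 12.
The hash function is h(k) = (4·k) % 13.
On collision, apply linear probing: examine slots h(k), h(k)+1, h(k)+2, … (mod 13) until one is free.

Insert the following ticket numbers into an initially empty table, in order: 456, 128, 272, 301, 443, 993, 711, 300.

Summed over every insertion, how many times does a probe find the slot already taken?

9

Insert 456: h=4, slot 4 empty → index 4.
Insert 128: h=5, slot 5 empty → index 5.
Insert 272: h=9, slot 9 empty → index 9.
Insert 301: h=8, slot 8 empty → index 8.
Insert 443: h=4, slots 4,5 occupied → index 6.
Insert 993: h=7, slot 7 empty → index 7.
Insert 711: h=10, slot 10 empty → index 10.
Insert 300: h=4, slots 4,5,6,7,8,9,10 occupied → index 11.
Table: [_, _, _, _, 456, 128, 443, 993, 301, 272, 711, 300, _]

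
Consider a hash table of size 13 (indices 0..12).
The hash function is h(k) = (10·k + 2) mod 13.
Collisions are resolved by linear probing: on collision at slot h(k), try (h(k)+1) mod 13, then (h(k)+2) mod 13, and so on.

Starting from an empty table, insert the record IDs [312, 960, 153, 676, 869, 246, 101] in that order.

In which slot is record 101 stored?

312: h=2 -> slot 2
960: h=8 -> slot 8
153: h=11 -> slot 11
676: h=2, probe 2,3 -> slot 3
869: h=8, probe 8,9 -> slot 9
246: h=5 -> slot 5
101: h=11, probe 11,12 -> slot 12
Table: [-, -, 312, 676, -, 246, -, -, 960, 869, -, 153, 101]

12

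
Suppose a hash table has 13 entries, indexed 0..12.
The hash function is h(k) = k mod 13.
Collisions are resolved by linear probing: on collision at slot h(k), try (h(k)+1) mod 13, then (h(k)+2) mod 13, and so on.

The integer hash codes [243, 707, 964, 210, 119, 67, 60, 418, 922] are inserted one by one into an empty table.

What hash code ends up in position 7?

Insert 243: h=9, slot 9 empty -> index 9.
Insert 707: h=5, slot 5 empty -> index 5.
Insert 964: h=2, slot 2 empty -> index 2.
Insert 210: h=2, slot 2 occupied -> index 3.
Insert 119: h=2, slots 2,3 occupied -> index 4.
Insert 67: h=2, slots 2,3,4,5 occupied -> index 6.
Insert 60: h=8, slot 8 empty -> index 8.
Insert 418: h=2, slots 2,3,4,5,6 occupied -> index 7.
Insert 922: h=12, slot 12 empty -> index 12.
Table: [—, —, 964, 210, 119, 707, 67, 418, 60, 243, —, —, 922]

418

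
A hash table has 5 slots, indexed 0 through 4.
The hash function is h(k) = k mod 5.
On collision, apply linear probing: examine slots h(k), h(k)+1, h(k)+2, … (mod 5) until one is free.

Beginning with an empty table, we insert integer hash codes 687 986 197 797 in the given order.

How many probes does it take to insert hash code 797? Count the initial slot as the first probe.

3

687: h=2 → slot 2
986: h=1 → slot 1
197: h=2, probe 2,3 → slot 3
797: h=2, probe 2,3,4 → slot 4
Table: [∅, 986, 687, 197, 797]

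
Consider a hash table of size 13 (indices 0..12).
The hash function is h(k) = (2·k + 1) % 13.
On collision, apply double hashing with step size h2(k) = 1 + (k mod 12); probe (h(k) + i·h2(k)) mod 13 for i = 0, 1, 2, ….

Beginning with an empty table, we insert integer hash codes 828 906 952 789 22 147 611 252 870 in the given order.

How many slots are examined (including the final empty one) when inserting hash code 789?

2

828: h=6 -> slot 6
906: h=6, h2=7, probe 6,0 -> slot 0
952: h=7 -> slot 7
789: h=6, h2=10, probe 6,3 -> slot 3
22: h=6, h2=11, probe 6,4 -> slot 4
147: h=9 -> slot 9
611: h=1 -> slot 1
252: h=11 -> slot 11
870: h=12 -> slot 12
Table: [906, 611, _, 789, 22, _, 828, 952, _, 147, _, 252, 870]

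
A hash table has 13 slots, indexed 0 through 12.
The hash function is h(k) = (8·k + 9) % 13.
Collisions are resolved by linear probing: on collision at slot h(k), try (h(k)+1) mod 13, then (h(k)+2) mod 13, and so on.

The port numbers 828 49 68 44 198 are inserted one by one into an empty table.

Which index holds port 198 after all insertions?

8

Insert 828: h=3, slot 3 empty => index 3.
Insert 49: h=11, slot 11 empty => index 11.
Insert 68: h=7, slot 7 empty => index 7.
Insert 44: h=10, slot 10 empty => index 10.
Insert 198: h=7, slot 7 occupied => index 8.
Table: [., ., ., 828, ., ., ., 68, 198, ., 44, 49, .]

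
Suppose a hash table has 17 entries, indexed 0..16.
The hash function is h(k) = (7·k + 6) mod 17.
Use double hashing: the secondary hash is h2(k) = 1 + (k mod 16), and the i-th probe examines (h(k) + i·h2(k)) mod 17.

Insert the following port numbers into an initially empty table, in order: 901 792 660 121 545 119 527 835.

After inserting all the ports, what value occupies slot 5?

901: h=6 → slot 6
792: h=8 → slot 8
660: h=2 → slot 2
121: h=3 → slot 3
545: h=13 → slot 13
119: h=6, h2=8, probe 6,14 → slot 14
527: h=6, h2=16, probe 6,5 → slot 5
835: h=3, h2=4, probe 3,7 → slot 7
Table: [—, —, 660, 121, —, 527, 901, 835, 792, —, —, —, —, 545, 119, —, —]

527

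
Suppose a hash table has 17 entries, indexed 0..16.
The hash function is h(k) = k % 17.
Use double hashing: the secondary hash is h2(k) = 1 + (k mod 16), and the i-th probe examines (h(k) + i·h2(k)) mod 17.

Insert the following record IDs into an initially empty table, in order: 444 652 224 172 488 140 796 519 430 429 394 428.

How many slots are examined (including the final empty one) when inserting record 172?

2

444: h=2 => slot 2
652: h=6 => slot 6
224: h=3 => slot 3
172: h=2, h2=13, probe 2,15 => slot 15
488: h=12 => slot 12
140: h=4 => slot 4
796: h=14 => slot 14
519: h=9 => slot 9
430: h=5 => slot 5
429: h=4, h2=14, probe 4,1 => slot 1
394: h=3, h2=11, probe 3,14,8 => slot 8
428: h=3, h2=13, probe 3,16 => slot 16
Table: [∅, 429, 444, 224, 140, 430, 652, ∅, 394, 519, ∅, ∅, 488, ∅, 796, 172, 428]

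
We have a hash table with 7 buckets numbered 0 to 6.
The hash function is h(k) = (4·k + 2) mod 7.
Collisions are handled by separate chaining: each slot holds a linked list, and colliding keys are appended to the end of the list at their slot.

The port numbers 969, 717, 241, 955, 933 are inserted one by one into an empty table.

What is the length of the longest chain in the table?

4

969 -> bucket 0
717 -> bucket 0 (collision)
241 -> bucket 0 (collision)
955 -> bucket 0 (collision)
933 -> bucket 3
Final buckets:
0: 969 -> 717 -> 241 -> 955
1: ∅
2: ∅
3: 933
4: ∅
5: ∅
6: ∅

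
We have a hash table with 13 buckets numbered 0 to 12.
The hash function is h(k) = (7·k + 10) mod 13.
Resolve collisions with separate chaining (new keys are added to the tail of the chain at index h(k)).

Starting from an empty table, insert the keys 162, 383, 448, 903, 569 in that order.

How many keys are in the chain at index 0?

162 -> bucket 0
383 -> bucket 0 (collision)
448 -> bucket 0 (collision)
903 -> bucket 0 (collision)
569 -> bucket 2
Final buckets:
0: 162 -> 383 -> 448 -> 903
1: -
2: 569
3: -
4: -
5: -
6: -
7: -
8: -
9: -
10: -
11: -
12: -

4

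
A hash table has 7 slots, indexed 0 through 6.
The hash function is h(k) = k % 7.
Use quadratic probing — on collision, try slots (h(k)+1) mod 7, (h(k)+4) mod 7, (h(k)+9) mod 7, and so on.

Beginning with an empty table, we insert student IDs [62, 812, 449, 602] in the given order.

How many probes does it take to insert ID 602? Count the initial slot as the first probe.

62 hashes to 6; slot 6 is free => place at 6.
812 hashes to 0; slot 0 is free => place at 0.
449 hashes to 1; slot 1 is free => place at 1.
602 hashes to 0; 0,1 taken => place at 4.
Table: [812, 449, ∅, ∅, 602, ∅, 62]

3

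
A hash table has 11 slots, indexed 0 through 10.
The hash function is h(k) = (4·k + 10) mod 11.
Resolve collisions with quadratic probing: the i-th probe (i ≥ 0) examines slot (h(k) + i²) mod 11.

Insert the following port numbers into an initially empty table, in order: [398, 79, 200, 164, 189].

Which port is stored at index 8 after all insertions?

79

398 hashes to 7; slot 7 is free => place at 7.
79 hashes to 7; 7 taken => place at 8.
200 hashes to 7; 7,8 taken => place at 0.
164 hashes to 6; slot 6 is free => place at 6.
189 hashes to 7; 7,8,0 taken => place at 5.
Table: [200, -, -, -, -, 189, 164, 398, 79, -, -]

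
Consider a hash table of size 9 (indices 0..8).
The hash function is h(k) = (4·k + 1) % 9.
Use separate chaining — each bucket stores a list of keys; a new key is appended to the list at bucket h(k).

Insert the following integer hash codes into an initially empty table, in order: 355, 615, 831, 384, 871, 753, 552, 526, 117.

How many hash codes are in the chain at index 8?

355 → bucket 8
615 → bucket 4
831 → bucket 4 (collision)
384 → bucket 7
871 → bucket 2
753 → bucket 7 (collision)
552 → bucket 4 (collision)
526 → bucket 8 (collision)
117 → bucket 1
Final buckets:
0: -
1: 117
2: 871
3: -
4: 615 -> 831 -> 552
5: -
6: -
7: 384 -> 753
8: 355 -> 526

2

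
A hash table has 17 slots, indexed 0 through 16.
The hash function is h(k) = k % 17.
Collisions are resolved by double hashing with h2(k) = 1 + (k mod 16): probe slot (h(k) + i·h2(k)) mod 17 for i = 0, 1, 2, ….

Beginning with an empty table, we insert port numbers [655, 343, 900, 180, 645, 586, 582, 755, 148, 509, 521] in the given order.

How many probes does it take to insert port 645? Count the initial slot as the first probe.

2

655: h=9 → slot 9
343: h=3 → slot 3
900: h=16 → slot 16
180: h=10 → slot 10
645: h=16, h2=6, probe 16,5 → slot 5
586: h=8 → slot 8
582: h=4 → slot 4
755: h=7 → slot 7
148: h=12 → slot 12
509: h=16, h2=14, probe 16,13 → slot 13
521: h=11 → slot 11
Table: [—, —, —, 343, 582, 645, —, 755, 586, 655, 180, 521, 148, 509, —, —, 900]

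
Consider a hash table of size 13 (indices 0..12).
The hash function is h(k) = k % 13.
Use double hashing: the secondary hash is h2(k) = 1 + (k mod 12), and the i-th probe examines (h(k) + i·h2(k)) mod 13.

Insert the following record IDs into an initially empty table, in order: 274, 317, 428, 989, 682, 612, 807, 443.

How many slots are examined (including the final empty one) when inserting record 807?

3

274: h=1 → slot 1
317: h=5 → slot 5
428: h=12 → slot 12
989: h=1, h2=6, probe 1,7 → slot 7
682: h=6 → slot 6
612: h=1, h2=1, probe 1,2 → slot 2
807: h=1, h2=4, probe 1,5,9 → slot 9
443: h=1, h2=12, probe 1,0 → slot 0
Table: [443, 274, 612, _, _, 317, 682, 989, _, 807, _, _, 428]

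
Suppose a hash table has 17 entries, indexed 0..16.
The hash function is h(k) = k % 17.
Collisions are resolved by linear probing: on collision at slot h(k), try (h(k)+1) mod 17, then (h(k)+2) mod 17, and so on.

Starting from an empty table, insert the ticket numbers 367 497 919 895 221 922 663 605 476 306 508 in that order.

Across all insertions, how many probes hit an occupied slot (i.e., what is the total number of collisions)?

367 hashes to 10; slot 10 is free → place at 10.
497 hashes to 4; slot 4 is free → place at 4.
919 hashes to 1; slot 1 is free → place at 1.
895 hashes to 11; slot 11 is free → place at 11.
221 hashes to 0; slot 0 is free → place at 0.
922 hashes to 4; 4 taken → place at 5.
663 hashes to 0; 0,1 taken → place at 2.
605 hashes to 10; 10,11 taken → place at 12.
476 hashes to 0; 0,1,2 taken → place at 3.
306 hashes to 0; 0,1,2,3,4,5 taken → place at 6.
508 hashes to 15; slot 15 is free → place at 15.
Table: [221, 919, 663, 476, 497, 922, 306, _, _, _, 367, 895, 605, _, _, 508, _]

14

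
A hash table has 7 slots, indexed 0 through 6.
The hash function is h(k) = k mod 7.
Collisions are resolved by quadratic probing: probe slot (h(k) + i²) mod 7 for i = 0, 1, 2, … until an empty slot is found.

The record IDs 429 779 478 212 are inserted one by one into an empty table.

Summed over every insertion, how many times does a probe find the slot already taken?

429: h=2 → slot 2
779: h=2, probe 2,3 → slot 3
478: h=2, probe 2,3,6 → slot 6
212: h=2, probe 2,3,6,4 → slot 4
Table: [., ., 429, 779, 212, ., 478]

6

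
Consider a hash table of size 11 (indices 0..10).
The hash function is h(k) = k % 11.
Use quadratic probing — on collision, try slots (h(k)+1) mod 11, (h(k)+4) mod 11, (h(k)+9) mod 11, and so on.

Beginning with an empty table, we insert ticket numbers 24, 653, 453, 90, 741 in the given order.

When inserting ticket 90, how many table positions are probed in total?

3

24: h=2 -> slot 2
653: h=4 -> slot 4
453: h=2, probe 2,3 -> slot 3
90: h=2, probe 2,3,6 -> slot 6
741: h=4, probe 4,5 -> slot 5
Table: [., ., 24, 453, 653, 741, 90, ., ., ., .]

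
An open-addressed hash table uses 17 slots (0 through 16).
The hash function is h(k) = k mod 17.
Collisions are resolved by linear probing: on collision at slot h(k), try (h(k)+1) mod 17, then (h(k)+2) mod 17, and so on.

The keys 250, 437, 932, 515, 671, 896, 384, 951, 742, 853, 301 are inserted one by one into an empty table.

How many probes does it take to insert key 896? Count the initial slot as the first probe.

4

250: h=12 → slot 12
437: h=12, probe 12,13 → slot 13
932: h=14 → slot 14
515: h=5 → slot 5
671: h=8 → slot 8
896: h=12, probe 12,13,14,15 → slot 15
384: h=10 → slot 10
951: h=16 → slot 16
742: h=11 → slot 11
853: h=3 → slot 3
301: h=12, probe 12,13,14,15,16,0 → slot 0
Table: [301, -, -, 853, -, 515, -, -, 671, -, 384, 742, 250, 437, 932, 896, 951]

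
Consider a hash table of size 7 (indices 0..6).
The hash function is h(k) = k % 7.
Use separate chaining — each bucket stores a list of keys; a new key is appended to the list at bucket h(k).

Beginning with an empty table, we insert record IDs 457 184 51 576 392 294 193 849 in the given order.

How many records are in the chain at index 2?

5

Insert 457: h=2, bucket 2 empty -> new chain.
Insert 184: h=2, bucket 2 nonempty -> append to chain.
Insert 51: h=2, bucket 2 nonempty -> append to chain.
Insert 576: h=2, bucket 2 nonempty -> append to chain.
Insert 392: h=0, bucket 0 empty -> new chain.
Insert 294: h=0, bucket 0 nonempty -> append to chain.
Insert 193: h=4, bucket 4 empty -> new chain.
Insert 849: h=2, bucket 2 nonempty -> append to chain.
Final buckets:
0: 392 -> 294
1: _
2: 457 -> 184 -> 51 -> 576 -> 849
3: _
4: 193
5: _
6: _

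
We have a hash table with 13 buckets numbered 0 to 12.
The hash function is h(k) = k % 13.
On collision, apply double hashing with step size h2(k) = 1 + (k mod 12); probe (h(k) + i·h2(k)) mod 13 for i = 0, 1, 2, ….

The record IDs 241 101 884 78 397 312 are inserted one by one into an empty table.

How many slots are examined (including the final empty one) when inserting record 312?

241 hashes to 7; slot 7 is free → place at 7.
101 hashes to 10; slot 10 is free → place at 10.
884 hashes to 0; slot 0 is free → place at 0.
78 hashes to 0, h2=7; 0,7 taken → place at 1.
397 hashes to 7, h2=2; 7 taken → place at 9.
312 hashes to 0, h2=1; 0,1 taken → place at 2.
Table: [884, 78, 312, ∅, ∅, ∅, ∅, 241, ∅, 397, 101, ∅, ∅]

3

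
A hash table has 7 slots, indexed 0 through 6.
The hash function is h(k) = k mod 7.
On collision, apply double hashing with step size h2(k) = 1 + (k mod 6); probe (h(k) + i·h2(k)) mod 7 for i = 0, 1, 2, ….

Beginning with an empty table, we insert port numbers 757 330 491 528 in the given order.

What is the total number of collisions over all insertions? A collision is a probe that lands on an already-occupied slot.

757 hashes to 1; slot 1 is free -> place at 1.
330 hashes to 1, h2=1; 1 taken -> place at 2.
491 hashes to 1, h2=6; 1 taken -> place at 0.
528 hashes to 3; slot 3 is free -> place at 3.
Table: [491, 757, 330, 528, —, —, —]

2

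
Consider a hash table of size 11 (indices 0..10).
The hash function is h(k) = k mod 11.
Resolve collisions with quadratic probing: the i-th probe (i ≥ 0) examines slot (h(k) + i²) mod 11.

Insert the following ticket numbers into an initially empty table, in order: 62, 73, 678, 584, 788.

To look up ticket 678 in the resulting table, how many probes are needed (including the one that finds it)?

3

62 hashes to 7; slot 7 is free → place at 7.
73 hashes to 7; 7 taken → place at 8.
678 hashes to 7; 7,8 taken → place at 0.
584 hashes to 1; slot 1 is free → place at 1.
788 hashes to 7; 7,8,0 taken → place at 5.
Table: [678, 584, —, —, —, 788, —, 62, 73, —, —]
Lookup 678: h=7, probe 7,8,0 → found at 0.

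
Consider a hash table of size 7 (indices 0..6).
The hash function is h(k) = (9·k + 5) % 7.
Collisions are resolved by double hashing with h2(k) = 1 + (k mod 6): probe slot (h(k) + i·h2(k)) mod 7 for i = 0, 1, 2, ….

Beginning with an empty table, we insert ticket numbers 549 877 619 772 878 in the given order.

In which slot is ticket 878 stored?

3

Insert 549: h=4, slot 4 empty → index 4.
Insert 877: h=2, slot 2 empty → index 2.
Insert 619: h=4, h2=2, slot 4 occupied → index 6.
Insert 772: h=2, h2=5, slot 2 occupied → index 0.
Insert 878: h=4, h2=3, slots 4,0 occupied → index 3.
Table: [772, _, 877, 878, 549, _, 619]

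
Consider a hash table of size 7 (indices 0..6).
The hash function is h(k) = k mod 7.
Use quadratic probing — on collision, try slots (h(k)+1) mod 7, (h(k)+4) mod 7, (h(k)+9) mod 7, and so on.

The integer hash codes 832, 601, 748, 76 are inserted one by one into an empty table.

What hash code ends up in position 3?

832 hashes to 6; slot 6 is free => place at 6.
601 hashes to 6; 6 taken => place at 0.
748 hashes to 6; 6,0 taken => place at 3.
76 hashes to 6; 6,0,3 taken => place at 1.
Table: [601, 76, ∅, 748, ∅, ∅, 832]

748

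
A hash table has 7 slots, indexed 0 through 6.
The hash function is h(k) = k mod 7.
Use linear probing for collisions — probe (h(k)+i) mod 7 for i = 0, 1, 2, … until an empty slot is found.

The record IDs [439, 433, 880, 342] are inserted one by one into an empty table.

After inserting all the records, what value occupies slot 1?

439: h=5 -> slot 5
433: h=6 -> slot 6
880: h=5, probe 5,6,0 -> slot 0
342: h=6, probe 6,0,1 -> slot 1
Table: [880, 342, —, —, —, 439, 433]

342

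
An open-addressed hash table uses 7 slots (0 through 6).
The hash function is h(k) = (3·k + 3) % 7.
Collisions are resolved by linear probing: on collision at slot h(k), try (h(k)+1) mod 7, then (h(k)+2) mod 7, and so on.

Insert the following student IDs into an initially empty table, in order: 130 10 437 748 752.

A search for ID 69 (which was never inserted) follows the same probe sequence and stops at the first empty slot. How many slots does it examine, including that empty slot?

Insert 130: h=1, slot 1 empty -> index 1.
Insert 10: h=5, slot 5 empty -> index 5.
Insert 437: h=5, slot 5 occupied -> index 6.
Insert 748: h=0, slot 0 empty -> index 0.
Insert 752: h=5, slots 5,6,0,1 occupied -> index 2.
Table: [748, 130, 752, _, _, 10, 437]
Lookup 69: h=0, probe 0,1,2,3 → slot 3 empty, not found.

4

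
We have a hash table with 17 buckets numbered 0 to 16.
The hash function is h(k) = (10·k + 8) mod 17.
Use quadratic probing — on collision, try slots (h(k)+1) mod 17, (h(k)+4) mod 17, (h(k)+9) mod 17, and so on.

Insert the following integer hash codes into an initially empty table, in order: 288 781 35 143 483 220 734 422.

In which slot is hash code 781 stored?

16

288: h=15 → slot 15
781: h=15, probe 15,16 → slot 16
35: h=1 → slot 1
143: h=10 → slot 10
483: h=10, probe 10,11 → slot 11
220: h=15, probe 15,16,2 → slot 2
734: h=4 → slot 4
422: h=12 → slot 12
Table: [∅, 35, 220, ∅, 734, ∅, ∅, ∅, ∅, ∅, 143, 483, 422, ∅, ∅, 288, 781]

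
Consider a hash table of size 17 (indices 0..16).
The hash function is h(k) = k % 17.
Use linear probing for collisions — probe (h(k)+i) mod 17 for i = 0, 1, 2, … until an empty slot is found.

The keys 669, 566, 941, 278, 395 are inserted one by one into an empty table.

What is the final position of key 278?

669 hashes to 6; slot 6 is free → place at 6.
566 hashes to 5; slot 5 is free → place at 5.
941 hashes to 6; 6 taken → place at 7.
278 hashes to 6; 6,7 taken → place at 8.
395 hashes to 4; slot 4 is free → place at 4.
Table: [-, -, -, -, 395, 566, 669, 941, 278, -, -, -, -, -, -, -, -]

8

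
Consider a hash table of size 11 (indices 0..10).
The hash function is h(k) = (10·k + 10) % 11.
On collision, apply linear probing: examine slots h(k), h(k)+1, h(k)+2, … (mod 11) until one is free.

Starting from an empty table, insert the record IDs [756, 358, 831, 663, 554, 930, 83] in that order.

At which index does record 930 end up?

8

756: h=2 → slot 2
358: h=4 → slot 4
831: h=4, probe 4,5 → slot 5
663: h=7 → slot 7
554: h=6 → slot 6
930: h=4, probe 4,5,6,7,8 → slot 8
83: h=4, probe 4,5,6,7,8,9 → slot 9
Table: [-, -, 756, -, 358, 831, 554, 663, 930, 83, -]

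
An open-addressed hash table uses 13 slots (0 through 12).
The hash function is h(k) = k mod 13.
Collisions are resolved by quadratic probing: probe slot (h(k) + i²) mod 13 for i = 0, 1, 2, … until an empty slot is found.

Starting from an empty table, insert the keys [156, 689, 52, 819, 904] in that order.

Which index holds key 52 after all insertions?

Insert 156: h=0, slot 0 empty → index 0.
Insert 689: h=0, slot 0 occupied → index 1.
Insert 52: h=0, slots 0,1 occupied → index 4.
Insert 819: h=0, slots 0,1,4 occupied → index 9.
Insert 904: h=7, slot 7 empty → index 7.
Table: [156, 689, -, -, 52, -, -, 904, -, 819, -, -, -]

4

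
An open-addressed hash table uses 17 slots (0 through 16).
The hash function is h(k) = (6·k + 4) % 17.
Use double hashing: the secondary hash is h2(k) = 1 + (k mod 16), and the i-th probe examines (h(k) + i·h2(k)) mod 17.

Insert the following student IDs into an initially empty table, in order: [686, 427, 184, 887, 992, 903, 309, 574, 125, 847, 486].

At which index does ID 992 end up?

686 hashes to 6; slot 6 is free -> place at 6.
427 hashes to 16; slot 16 is free -> place at 16.
184 hashes to 3; slot 3 is free -> place at 3.
887 hashes to 5; slot 5 is free -> place at 5.
992 hashes to 6, h2=1; 6 taken -> place at 7.
903 hashes to 16, h2=8; 16,7 taken -> place at 15.
309 hashes to 5, h2=6; 5 taken -> place at 11.
574 hashes to 14; slot 14 is free -> place at 14.
125 hashes to 6, h2=14; 6,3 taken -> place at 0.
847 hashes to 3, h2=16; 3 taken -> place at 2.
486 hashes to 13; slot 13 is free -> place at 13.
Table: [125, ., 847, 184, ., 887, 686, 992, ., ., ., 309, ., 486, 574, 903, 427]

7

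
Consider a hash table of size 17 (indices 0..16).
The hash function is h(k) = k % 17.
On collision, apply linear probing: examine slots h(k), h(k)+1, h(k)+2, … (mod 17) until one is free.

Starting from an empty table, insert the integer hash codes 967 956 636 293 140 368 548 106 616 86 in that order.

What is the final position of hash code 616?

10

967: h=15 -> slot 15
956: h=4 -> slot 4
636: h=7 -> slot 7
293: h=4, probe 4,5 -> slot 5
140: h=4, probe 4,5,6 -> slot 6
368: h=11 -> slot 11
548: h=4, probe 4,5,6,7,8 -> slot 8
106: h=4, probe 4,5,6,7,8,9 -> slot 9
616: h=4, probe 4,5,6,7,8,9,10 -> slot 10
86: h=1 -> slot 1
Table: [_, 86, _, _, 956, 293, 140, 636, 548, 106, 616, 368, _, _, _, 967, _]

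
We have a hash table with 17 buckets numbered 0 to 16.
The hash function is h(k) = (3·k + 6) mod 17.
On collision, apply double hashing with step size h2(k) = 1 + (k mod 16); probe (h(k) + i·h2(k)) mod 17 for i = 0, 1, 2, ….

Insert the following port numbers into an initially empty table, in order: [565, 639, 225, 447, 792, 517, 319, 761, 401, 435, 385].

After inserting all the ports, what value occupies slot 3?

225

565 hashes to 1; slot 1 is free -> place at 1.
639 hashes to 2; slot 2 is free -> place at 2.
225 hashes to 1, h2=2; 1 taken -> place at 3.
447 hashes to 4; slot 4 is free -> place at 4.
792 hashes to 2, h2=9; 2 taken -> place at 11.
517 hashes to 10; slot 10 is free -> place at 10.
319 hashes to 11, h2=16; 11,10 taken -> place at 9.
761 hashes to 11, h2=10; 11,4 taken -> place at 14.
401 hashes to 2, h2=2; 2,4 taken -> place at 6.
435 hashes to 2, h2=4; 2,6,10,14,1 taken -> place at 5.
385 hashes to 5, h2=2; 5 taken -> place at 7.
Table: [-, 565, 639, 225, 447, 435, 401, 385, -, 319, 517, 792, -, -, 761, -, -]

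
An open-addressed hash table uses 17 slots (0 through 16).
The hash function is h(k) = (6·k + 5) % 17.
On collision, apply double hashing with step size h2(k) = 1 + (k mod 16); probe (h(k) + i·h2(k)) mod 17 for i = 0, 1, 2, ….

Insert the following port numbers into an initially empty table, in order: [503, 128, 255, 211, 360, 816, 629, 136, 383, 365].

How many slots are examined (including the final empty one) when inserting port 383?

5

503: h=14 → slot 14
128: h=8 → slot 8
255: h=5 → slot 5
211: h=13 → slot 13
360: h=6 → slot 6
816: h=5, h2=1, probe 5,6,7 → slot 7
629: h=5, h2=6, probe 5,11 → slot 11
136: h=5, h2=9, probe 5,14,6,15 → slot 15
383: h=8, h2=16, probe 8,7,6,5,4 → slot 4
365: h=2 → slot 2
Table: [—, —, 365, —, 383, 255, 360, 816, 128, —, —, 629, —, 211, 503, 136, —]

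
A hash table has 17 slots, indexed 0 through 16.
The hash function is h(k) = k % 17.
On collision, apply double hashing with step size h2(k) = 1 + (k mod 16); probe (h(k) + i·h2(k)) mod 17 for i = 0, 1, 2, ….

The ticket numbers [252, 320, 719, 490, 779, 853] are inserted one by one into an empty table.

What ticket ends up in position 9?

779

Insert 252: h=14, slot 14 empty => index 14.
Insert 320: h=14, h2=1, slot 14 occupied => index 15.
Insert 719: h=5, slot 5 empty => index 5.
Insert 490: h=14, h2=11, slot 14 occupied => index 8.
Insert 779: h=14, h2=12, slot 14 occupied => index 9.
Insert 853: h=3, slot 3 empty => index 3.
Table: [_, _, _, 853, _, 719, _, _, 490, 779, _, _, _, _, 252, 320, _]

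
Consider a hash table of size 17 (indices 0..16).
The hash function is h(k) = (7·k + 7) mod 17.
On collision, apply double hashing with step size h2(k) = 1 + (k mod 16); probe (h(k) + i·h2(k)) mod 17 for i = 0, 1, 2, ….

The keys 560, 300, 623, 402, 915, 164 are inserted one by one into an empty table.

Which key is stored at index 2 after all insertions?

402

560: h=0 → slot 0
300: h=16 → slot 16
623: h=16, h2=16, probe 16,15 → slot 15
402: h=16, h2=3, probe 16,2 → slot 2
915: h=3 → slot 3
164: h=16, h2=5, probe 16,4 → slot 4
Table: [560, _, 402, 915, 164, _, _, _, _, _, _, _, _, _, _, 623, 300]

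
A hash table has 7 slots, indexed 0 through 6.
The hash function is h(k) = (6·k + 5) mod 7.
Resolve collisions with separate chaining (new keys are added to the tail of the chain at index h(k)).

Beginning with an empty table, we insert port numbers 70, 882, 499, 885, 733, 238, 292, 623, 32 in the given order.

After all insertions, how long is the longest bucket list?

4

70 → bucket 5
882 → bucket 5 (collision)
499 → bucket 3
885 → bucket 2
733 → bucket 0
238 → bucket 5 (collision)
292 → bucket 0 (collision)
623 → bucket 5 (collision)
32 → bucket 1
Final buckets:
0: 733 -> 292
1: 32
2: 885
3: 499
4: .
5: 70 -> 882 -> 238 -> 623
6: .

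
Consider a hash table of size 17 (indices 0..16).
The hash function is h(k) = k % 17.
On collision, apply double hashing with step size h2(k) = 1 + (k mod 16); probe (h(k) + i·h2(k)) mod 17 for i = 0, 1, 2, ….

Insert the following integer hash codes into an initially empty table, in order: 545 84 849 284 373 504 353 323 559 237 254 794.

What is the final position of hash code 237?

Insert 545: h=1, slot 1 empty → index 1.
Insert 84: h=16, slot 16 empty → index 16.
Insert 849: h=16, h2=2, slots 16,1 occupied → index 3.
Insert 284: h=12, slot 12 empty → index 12.
Insert 373: h=16, h2=6, slot 16 occupied → index 5.
Insert 504: h=11, slot 11 empty → index 11.
Insert 353: h=13, slot 13 empty → index 13.
Insert 323: h=0, slot 0 empty → index 0.
Insert 559: h=15, slot 15 empty → index 15.
Insert 237: h=16, h2=14, slots 16,13 occupied → index 10.
Insert 254: h=16, h2=15, slot 16 occupied → index 14.
Insert 794: h=12, h2=11, slot 12 occupied → index 6.
Table: [323, 545, ., 849, ., 373, 794, ., ., ., 237, 504, 284, 353, 254, 559, 84]

10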